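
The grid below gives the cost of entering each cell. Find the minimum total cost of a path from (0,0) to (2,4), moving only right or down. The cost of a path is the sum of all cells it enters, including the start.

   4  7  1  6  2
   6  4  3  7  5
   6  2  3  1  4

23

Take (0,0) -> (0,1) -> (0,2) -> (1,2) -> (2,2) -> (2,3) -> (2,4) for a total of 4 + 7 + 1 + 3 + 3 + 1 + 4 = 23.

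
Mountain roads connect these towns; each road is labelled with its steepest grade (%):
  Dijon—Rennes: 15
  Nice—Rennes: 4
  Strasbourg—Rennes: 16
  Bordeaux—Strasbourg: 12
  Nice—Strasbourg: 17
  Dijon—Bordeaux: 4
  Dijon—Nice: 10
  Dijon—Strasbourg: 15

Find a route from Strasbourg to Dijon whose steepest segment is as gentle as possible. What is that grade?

Checking several routes:
Strasbourg → Dijon: max(15) = 15
Strasbourg → Bordeaux → Dijon: max(12, 4) = 12
Strasbourg → Rennes → Dijon: max(16, 15) = 16
Strasbourg → Nice → Rennes → Dijon: max(17, 4, 15) = 17
Strasbourg → Rennes → Nice → Dijon: max(16, 4, 10) = 16
Smallest bottleneck: 12%.

12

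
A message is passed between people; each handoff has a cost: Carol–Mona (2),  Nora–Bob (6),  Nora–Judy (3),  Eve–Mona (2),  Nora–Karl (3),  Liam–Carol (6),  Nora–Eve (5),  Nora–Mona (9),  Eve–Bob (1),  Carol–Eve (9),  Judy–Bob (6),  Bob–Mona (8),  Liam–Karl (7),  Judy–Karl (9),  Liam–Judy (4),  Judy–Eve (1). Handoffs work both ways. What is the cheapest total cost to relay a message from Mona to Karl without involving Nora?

A few of the Mona→Karl routes:
Mona → Bob → Eve → Judy → Karl: 8 + 1 + 1 + 9 = 19
Mona → Eve → Judy → Liam → Karl: 2 + 1 + 4 + 7 = 14
Mona → Eve → Judy → Karl: 2 + 1 + 9 = 12
Mona → Carol → Liam → Karl: 2 + 6 + 7 = 15
Mona → Eve → Bob → Judy → Karl: 2 + 1 + 6 + 9 = 18
Shortest: 12.

12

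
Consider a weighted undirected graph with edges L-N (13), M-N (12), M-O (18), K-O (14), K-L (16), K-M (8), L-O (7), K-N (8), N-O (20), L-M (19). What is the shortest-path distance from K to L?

16

Some routes from K to L:
K-M-L: 8 + 19 = 27
K-N-L: 8 + 13 = 21
K-L: 16
K-O-L: 14 + 7 = 21
The minimum is 16.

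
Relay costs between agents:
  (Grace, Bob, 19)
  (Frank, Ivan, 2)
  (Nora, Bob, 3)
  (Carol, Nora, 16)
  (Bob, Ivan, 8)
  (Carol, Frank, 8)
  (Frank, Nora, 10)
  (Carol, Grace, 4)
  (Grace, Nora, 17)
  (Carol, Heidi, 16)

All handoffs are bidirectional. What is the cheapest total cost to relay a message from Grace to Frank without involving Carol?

27

Comparing a few candidate routes:
Grace - Nora - Bob - Ivan - Frank: 17 + 3 + 8 + 2 = 30
Grace - Nora - Frank: 17 + 10 = 27
Grace - Bob - Ivan - Frank: 19 + 8 + 2 = 29
The minimum is 27.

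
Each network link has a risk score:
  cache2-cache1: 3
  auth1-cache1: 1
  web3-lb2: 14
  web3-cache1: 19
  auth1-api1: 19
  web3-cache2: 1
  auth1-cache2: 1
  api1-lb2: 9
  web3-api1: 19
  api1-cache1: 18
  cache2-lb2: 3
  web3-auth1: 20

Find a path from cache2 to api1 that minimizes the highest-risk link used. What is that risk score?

Checking several routes:
cache2 - cache1 - auth1 - api1: max(3, 1, 19) = 19
cache2 - lb2 - api1: max(3, 9) = 9
cache2 - cache1 - api1: max(3, 18) = 18
cache2 - auth1 - cache1 - api1: max(1, 1, 18) = 18
cache2 - web3 - lb2 - api1: max(1, 14, 9) = 14
The minimum achievable maximum is 9.

9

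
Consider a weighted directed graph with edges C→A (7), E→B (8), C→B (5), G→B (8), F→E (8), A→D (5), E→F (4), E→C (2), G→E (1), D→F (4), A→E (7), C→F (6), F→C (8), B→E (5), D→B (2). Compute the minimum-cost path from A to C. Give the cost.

9

Some routes from A to C:
A - D - B - E - C: 5 + 2 + 5 + 2 = 14
A - E - C: 7 + 2 = 9
A - D - F - C: 5 + 4 + 8 = 17
Best route has total 9.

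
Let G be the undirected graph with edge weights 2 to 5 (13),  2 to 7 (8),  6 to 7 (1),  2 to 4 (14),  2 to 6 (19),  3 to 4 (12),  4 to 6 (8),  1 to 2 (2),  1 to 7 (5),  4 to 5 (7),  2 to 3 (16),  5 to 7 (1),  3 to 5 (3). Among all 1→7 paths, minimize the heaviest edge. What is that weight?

5

Some routes from 1 to 7:
1 -> 2 -> 5 -> 7: max(2, 13, 1) = 13
1 -> 7: max(5) = 5
1 -> 2 -> 5 -> 3 -> 4 -> 6 -> 7: max(2, 13, 3, 12, 8, 1) = 13
1 -> 2 -> 5 -> 4 -> 6 -> 7: max(2, 13, 7, 8, 1) = 13
1 -> 2 -> 7: max(2, 8) = 8
The minimum achievable maximum is 5.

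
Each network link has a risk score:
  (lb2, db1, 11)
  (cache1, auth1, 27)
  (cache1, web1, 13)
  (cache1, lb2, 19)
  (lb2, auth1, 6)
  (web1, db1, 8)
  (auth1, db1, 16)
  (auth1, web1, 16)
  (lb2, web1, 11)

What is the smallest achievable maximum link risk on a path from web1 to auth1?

11

Some routes from web1 to auth1:
web1 - auth1: max(16) = 16
web1 - db1 - lb2 - auth1: max(8, 11, 6) = 11
web1 - lb2 - auth1: max(11, 6) = 11
Best route has worst link 11.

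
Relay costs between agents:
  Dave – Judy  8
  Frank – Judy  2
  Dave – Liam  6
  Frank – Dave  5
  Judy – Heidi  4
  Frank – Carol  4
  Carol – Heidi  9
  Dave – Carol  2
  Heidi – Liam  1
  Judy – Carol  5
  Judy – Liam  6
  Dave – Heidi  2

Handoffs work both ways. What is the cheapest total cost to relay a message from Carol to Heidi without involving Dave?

9

Comparing a few candidate routes:
Carol → Judy → Heidi: 5 + 4 = 9
Carol → Frank → Judy → Heidi: 4 + 2 + 4 = 10
Carol → Heidi: 9
Shortest: 9.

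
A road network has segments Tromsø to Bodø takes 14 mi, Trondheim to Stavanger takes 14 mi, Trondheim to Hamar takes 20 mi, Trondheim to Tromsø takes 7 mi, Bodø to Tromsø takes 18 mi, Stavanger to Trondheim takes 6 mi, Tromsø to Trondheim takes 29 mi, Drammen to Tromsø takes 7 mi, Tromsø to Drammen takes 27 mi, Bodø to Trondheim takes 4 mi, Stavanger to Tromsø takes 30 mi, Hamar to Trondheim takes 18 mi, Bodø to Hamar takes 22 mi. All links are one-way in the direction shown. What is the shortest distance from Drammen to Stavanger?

39

Paths from Drammen to Stavanger:
Drammen → Tromsø → Trondheim → Stavanger: 7 + 29 + 14 = 50
Drammen → Tromsø → Bodø → Trondheim → Stavanger: 7 + 14 + 4 + 14 = 39
Drammen → Tromsø → Bodø → Hamar → Trondheim → Stavanger: 7 + 14 + 22 + 18 + 14 = 75
The minimum is 39 mi.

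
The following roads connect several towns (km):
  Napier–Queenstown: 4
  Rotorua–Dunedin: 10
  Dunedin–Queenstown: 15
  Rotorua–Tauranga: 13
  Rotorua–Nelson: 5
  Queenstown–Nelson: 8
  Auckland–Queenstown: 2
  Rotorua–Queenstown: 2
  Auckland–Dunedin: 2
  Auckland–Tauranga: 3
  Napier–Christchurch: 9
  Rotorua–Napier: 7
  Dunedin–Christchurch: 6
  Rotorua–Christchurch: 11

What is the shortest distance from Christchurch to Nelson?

Checking several routes:
Christchurch → Dunedin → Auckland → Queenstown → Nelson: 6 + 2 + 2 + 8 = 18
Christchurch → Napier → Queenstown → Rotorua → Nelson: 9 + 4 + 2 + 5 = 20
Christchurch → Rotorua → Nelson: 11 + 5 = 16
Christchurch → Dunedin → Auckland → Queenstown → Rotorua → Nelson: 6 + 2 + 2 + 2 + 5 = 17
Best route has total 16 km.

16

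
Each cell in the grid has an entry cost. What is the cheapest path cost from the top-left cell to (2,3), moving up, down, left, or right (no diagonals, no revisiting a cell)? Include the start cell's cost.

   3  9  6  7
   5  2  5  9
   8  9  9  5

Path r0c0 → r1c0 → r1c1 → r1c2 → r1c3 → r2c3: 3 + 5 + 2 + 5 + 9 + 5 = 29.

29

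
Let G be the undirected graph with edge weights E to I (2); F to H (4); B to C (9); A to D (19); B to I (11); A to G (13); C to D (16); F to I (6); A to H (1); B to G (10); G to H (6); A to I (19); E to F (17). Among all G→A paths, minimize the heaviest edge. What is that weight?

6

Comparing a few candidate routes:
G -> H -> A: max(6, 1) = 6
G -> A: max(13) = 13
G -> B -> I -> E -> F -> H -> A: max(10, 11, 2, 17, 4, 1) = 17
G -> H -> F -> E -> I -> B -> C -> D -> A: max(6, 4, 17, 2, 11, 9, 16, 19) = 19
G -> B -> I -> F -> H -> A: max(10, 11, 6, 4, 1) = 11
Smallest bottleneck: 6.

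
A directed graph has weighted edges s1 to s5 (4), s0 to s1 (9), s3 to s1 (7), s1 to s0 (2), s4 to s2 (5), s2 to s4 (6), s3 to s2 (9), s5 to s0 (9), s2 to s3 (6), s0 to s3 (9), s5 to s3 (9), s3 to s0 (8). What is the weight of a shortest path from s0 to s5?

Candidate routes:
s0-s3-s1-s5: 9 + 7 + 4 = 20
s0-s1-s5: 9 + 4 = 13
Best route has total 13.

13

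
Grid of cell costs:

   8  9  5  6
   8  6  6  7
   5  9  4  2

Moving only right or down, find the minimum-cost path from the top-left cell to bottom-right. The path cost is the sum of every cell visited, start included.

One optimal route is r0c0 -> r0c1 -> r0c2 -> r1c2 -> r2c2 -> r2c3.
Its cost is 8 + 9 + 5 + 6 + 4 + 2 = 34.
For comparison, the top-then-right route costs 37.

34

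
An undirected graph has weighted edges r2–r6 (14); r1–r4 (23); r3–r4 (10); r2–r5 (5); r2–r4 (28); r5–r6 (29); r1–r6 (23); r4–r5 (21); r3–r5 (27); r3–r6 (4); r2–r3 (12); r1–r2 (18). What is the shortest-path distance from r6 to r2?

Some routes from r6 to r2:
r6 - r5 - r2: 29 + 5 = 34
r6 - r2: 14
r6 - r3 - r5 - r2: 4 + 27 + 5 = 36
r6 - r3 - r2: 4 + 12 = 16
Shortest: 14.

14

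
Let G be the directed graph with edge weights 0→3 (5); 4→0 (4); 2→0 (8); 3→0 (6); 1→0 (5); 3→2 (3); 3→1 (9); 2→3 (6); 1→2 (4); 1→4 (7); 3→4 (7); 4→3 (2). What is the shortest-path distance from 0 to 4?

Candidate routes:
0→3→1→4: 5 + 9 + 7 = 21
0→3→4: 5 + 7 = 12
Shortest: 12.

12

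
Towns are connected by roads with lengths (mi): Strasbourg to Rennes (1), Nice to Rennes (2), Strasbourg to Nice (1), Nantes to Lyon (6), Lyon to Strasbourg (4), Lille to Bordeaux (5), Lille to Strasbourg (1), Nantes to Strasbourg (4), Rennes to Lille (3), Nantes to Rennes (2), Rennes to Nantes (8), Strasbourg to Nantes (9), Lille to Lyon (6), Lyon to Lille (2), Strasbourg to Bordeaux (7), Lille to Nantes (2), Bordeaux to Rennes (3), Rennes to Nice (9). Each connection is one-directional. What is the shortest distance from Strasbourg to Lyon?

A few of the Strasbourg→Lyon routes:
Strasbourg → Nantes → Lyon: 9 + 6 = 15
Strasbourg → Nice → Rennes → Lille → Nantes → Lyon: 1 + 2 + 3 + 2 + 6 = 14
Strasbourg → Rennes → Lille → Nantes → Lyon: 1 + 3 + 2 + 6 = 12
Strasbourg → Rennes → Nantes → Lyon: 1 + 8 + 6 = 15
Strasbourg → Nice → Rennes → Lille → Lyon: 1 + 2 + 3 + 6 = 12
Strasbourg → Rennes → Lille → Lyon: 1 + 3 + 6 = 10
Shortest: 10 mi.

10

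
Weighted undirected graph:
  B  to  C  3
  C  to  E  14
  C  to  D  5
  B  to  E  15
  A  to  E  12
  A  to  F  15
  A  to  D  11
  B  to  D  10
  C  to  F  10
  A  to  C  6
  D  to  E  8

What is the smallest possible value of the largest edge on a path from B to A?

Comparing a few candidate routes:
B-D-A: max(10, 11) = 11
B-D-C-A: max(10, 5, 6) = 10
B-C-A: max(3, 6) = 6
The minimum achievable maximum is 6.

6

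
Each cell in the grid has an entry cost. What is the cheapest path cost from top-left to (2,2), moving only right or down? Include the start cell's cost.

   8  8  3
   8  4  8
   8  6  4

30

Best path: [0,0]→[0,1]→[1,1]→[2,1]→[2,2]
Cost: 8 + 8 + 4 + 6 + 4 = 30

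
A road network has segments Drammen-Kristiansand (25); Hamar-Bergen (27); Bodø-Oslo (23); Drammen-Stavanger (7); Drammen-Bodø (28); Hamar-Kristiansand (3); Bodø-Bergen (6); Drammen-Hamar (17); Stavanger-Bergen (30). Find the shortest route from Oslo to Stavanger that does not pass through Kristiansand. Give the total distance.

58

Candidate routes:
Oslo-Bodø-Bergen-Hamar-Drammen-Stavanger: 23 + 6 + 27 + 17 + 7 = 80
Oslo-Bodø-Drammen-Hamar-Bergen-Stavanger: 23 + 28 + 17 + 27 + 30 = 125
Oslo-Bodø-Bergen-Stavanger: 23 + 6 + 30 = 59
Oslo-Bodø-Drammen-Stavanger: 23 + 28 + 7 = 58
Shortest: 58 km.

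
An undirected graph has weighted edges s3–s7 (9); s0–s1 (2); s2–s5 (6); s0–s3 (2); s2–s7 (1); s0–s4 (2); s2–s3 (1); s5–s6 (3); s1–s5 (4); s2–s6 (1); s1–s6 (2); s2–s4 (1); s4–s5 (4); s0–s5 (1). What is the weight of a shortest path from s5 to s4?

Checking several routes:
s5 -> s6 -> s2 -> s4: 3 + 1 + 1 = 5
s5 -> s0 -> s4: 1 + 2 = 3
s5 -> s0 -> s3 -> s2 -> s4: 1 + 2 + 1 + 1 = 5
s5 -> s0 -> s1 -> s6 -> s2 -> s4: 1 + 2 + 2 + 1 + 1 = 7
s5 -> s4: 4
s5 -> s2 -> s4: 6 + 1 = 7
Shortest: 3.

3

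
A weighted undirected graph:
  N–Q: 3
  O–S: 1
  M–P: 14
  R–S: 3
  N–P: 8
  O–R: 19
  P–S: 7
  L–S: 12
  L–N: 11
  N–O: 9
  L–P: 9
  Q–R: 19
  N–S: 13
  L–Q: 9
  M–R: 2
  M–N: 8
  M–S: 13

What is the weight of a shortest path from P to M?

Checking several routes:
P - N - M: 8 + 8 = 16
P - N - O - S - R - M: 8 + 9 + 1 + 3 + 2 = 23
P - S - R - M: 7 + 3 + 2 = 12
P - S - M: 7 + 13 = 20
P - M: 14
Best route has total 12.

12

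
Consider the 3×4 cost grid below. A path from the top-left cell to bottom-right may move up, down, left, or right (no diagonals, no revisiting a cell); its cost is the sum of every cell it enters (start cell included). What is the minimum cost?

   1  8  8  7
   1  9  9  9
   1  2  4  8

Path (0,0)→(1,0)→(2,0)→(2,1)→(2,2)→(2,3): 1 + 1 + 1 + 2 + 4 + 8 = 17.

17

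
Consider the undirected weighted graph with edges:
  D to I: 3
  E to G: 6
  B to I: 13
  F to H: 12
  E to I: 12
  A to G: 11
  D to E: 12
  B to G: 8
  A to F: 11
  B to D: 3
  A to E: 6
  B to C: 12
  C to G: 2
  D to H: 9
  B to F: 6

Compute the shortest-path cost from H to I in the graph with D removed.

31

Comparing a few candidate routes:
H -> F -> B -> I: 12 + 6 + 13 = 31
H -> F -> B -> C -> G -> E -> I: 12 + 6 + 12 + 2 + 6 + 12 = 50
H -> F -> A -> E -> I: 12 + 11 + 6 + 12 = 41
H -> F -> B -> G -> E -> I: 12 + 6 + 8 + 6 + 12 = 44
The minimum is 31.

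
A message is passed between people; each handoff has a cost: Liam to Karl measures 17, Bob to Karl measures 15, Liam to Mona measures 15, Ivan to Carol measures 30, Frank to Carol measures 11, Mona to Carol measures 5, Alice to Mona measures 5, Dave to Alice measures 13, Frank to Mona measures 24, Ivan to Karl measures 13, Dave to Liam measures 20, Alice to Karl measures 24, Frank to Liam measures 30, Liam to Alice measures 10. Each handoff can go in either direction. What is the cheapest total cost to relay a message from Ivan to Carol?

A few of the Ivan→Carol routes:
Ivan - Karl - Liam - Mona - Carol: 13 + 17 + 15 + 5 = 50
Ivan - Karl - Liam - Alice - Mona - Carol: 13 + 17 + 10 + 5 + 5 = 50
Ivan - Karl - Alice - Liam - Mona - Carol: 13 + 24 + 10 + 15 + 5 = 67
Ivan - Carol: 30
Ivan - Karl - Alice - Mona - Carol: 13 + 24 + 5 + 5 = 47
Ivan - Karl - Liam - Frank - Carol: 13 + 17 + 30 + 11 = 71
Shortest: 30.

30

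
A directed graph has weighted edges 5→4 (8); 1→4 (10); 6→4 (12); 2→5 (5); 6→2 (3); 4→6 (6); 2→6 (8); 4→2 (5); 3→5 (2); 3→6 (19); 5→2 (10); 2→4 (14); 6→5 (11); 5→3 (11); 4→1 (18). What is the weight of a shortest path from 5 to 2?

10

Paths from 5 to 2:
5 - 4 - 2: 8 + 5 = 13
5 - 3 - 6 - 4 - 2: 11 + 19 + 12 + 5 = 47
5 - 4 - 6 - 2: 8 + 6 + 3 = 17
5 - 3 - 6 - 2: 11 + 19 + 3 = 33
5 - 2: 10
The minimum is 10.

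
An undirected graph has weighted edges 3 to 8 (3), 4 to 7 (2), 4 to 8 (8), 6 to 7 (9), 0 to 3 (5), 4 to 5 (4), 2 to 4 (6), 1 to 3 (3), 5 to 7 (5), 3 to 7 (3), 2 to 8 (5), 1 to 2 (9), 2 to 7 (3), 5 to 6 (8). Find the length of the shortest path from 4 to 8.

Comparing a few candidate routes:
4-7-2-8: 2 + 3 + 5 = 10
4-7-3-8: 2 + 3 + 3 = 8
4-8: 8
4-2-8: 6 + 5 = 11
The minimum is 8.

8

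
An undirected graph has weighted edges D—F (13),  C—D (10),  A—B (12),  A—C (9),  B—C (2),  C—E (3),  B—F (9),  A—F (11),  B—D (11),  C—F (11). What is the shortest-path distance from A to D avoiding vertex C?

Candidate routes:
A → B → F → D: 12 + 9 + 13 = 34
A → F → B → D: 11 + 9 + 11 = 31
A → B → D: 12 + 11 = 23
A → F → D: 11 + 13 = 24
The minimum is 23.

23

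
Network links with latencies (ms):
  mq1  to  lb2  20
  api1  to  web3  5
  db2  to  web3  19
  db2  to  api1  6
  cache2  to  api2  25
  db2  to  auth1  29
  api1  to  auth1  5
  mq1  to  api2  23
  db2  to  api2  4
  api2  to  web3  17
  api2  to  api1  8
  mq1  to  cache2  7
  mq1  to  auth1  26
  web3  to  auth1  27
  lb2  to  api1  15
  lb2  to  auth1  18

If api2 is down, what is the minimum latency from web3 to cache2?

43

Some routes from web3 to cache2 avoiding api2:
web3 - auth1 - mq1 - cache2: 27 + 26 + 7 = 60
web3 - db2 - api1 - auth1 - mq1 - cache2: 19 + 6 + 5 + 26 + 7 = 63
web3 - api1 - lb2 - mq1 - cache2: 5 + 15 + 20 + 7 = 47
web3 - api1 - auth1 - lb2 - mq1 - cache2: 5 + 5 + 18 + 20 + 7 = 55
web3 - api1 - auth1 - mq1 - cache2: 5 + 5 + 26 + 7 = 43
The minimum is 43 ms.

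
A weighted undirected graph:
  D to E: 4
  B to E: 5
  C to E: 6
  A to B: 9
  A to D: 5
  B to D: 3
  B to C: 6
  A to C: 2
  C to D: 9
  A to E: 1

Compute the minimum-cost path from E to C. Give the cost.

Checking several routes:
E - C: 6
E - A - C: 1 + 2 = 3
E - B - C: 5 + 6 = 11
E - D - B - C: 4 + 3 + 6 = 13
E - D - A - C: 4 + 5 + 2 = 11
The minimum is 3.

3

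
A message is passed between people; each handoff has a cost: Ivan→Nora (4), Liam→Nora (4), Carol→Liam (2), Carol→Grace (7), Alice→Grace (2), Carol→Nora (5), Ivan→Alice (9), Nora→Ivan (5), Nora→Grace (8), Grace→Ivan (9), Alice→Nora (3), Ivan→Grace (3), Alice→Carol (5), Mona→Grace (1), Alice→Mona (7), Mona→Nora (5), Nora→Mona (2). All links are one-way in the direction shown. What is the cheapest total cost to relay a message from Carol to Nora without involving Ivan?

5

Routes from Carol to Nora avoiding Ivan:
Carol -> Nora: 5
Carol -> Liam -> Nora: 2 + 4 = 6
Shortest: 5.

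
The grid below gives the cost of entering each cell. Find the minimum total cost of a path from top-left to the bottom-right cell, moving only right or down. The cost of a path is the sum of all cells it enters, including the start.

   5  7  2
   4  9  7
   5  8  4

25

Best path: (0,0)→(0,1)→(0,2)→(1,2)→(2,2)
Cost: 5 + 7 + 2 + 7 + 4 = 25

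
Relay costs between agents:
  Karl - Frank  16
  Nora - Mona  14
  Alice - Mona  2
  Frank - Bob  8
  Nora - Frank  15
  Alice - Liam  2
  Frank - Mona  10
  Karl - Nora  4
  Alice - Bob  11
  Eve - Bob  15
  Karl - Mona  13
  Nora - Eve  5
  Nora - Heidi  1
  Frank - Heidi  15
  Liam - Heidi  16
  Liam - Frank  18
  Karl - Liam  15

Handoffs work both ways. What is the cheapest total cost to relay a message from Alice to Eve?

21

A few of the Alice→Eve routes:
Alice-Mona-Nora-Eve: 2 + 14 + 5 = 21
Alice-Liam-Karl-Nora-Eve: 2 + 15 + 4 + 5 = 26
Alice-Bob-Eve: 11 + 15 = 26
Alice-Liam-Heidi-Nora-Eve: 2 + 16 + 1 + 5 = 24
Alice-Mona-Frank-Nora-Eve: 2 + 10 + 15 + 5 = 32
Alice-Mona-Karl-Nora-Eve: 2 + 13 + 4 + 5 = 24
The minimum is 21.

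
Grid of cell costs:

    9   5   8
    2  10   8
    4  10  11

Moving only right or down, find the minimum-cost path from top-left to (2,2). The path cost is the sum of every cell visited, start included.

One optimal route is r0c0→r1c0→r2c0→r2c1→r2c2.
Its cost is 9 + 2 + 4 + 10 + 11 = 36.
(Top row then right column would cost 41.)

36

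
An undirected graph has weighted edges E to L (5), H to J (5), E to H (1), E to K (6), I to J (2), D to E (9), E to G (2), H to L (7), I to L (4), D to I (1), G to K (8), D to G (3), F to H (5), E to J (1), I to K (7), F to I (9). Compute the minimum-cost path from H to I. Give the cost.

4

Comparing a few candidate routes:
H -> E -> G -> D -> I: 1 + 2 + 3 + 1 = 7
H -> J -> I: 5 + 2 = 7
H -> E -> L -> I: 1 + 5 + 4 = 10
H -> E -> J -> I: 1 + 1 + 2 = 4
Shortest: 4.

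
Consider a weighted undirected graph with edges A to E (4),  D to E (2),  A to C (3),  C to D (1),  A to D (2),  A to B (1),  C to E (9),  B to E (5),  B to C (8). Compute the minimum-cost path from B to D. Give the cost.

3

Comparing a few candidate routes:
B - A - E - D: 1 + 4 + 2 = 7
B - A - C - D: 1 + 3 + 1 = 5
B - E - D: 5 + 2 = 7
B - C - D: 8 + 1 = 9
B - E - A - D: 5 + 4 + 2 = 11
B - A - D: 1 + 2 = 3
Best route has total 3.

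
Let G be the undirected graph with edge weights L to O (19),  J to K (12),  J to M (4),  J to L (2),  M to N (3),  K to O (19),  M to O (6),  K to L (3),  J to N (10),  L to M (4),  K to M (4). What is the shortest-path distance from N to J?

A few of the N→J routes:
N -> M -> K -> L -> J: 3 + 4 + 3 + 2 = 12
N -> J: 10
N -> M -> J: 3 + 4 = 7
N -> M -> L -> J: 3 + 4 + 2 = 9
Best route has total 7.

7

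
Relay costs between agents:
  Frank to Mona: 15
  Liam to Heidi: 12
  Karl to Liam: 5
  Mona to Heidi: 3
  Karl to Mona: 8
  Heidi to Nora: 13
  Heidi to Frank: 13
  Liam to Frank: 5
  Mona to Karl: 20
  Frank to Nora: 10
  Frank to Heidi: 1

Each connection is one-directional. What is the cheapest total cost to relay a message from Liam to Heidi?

Candidate routes:
Liam → Heidi: 12
Liam → Frank → Mona → Heidi: 5 + 15 + 3 = 23
Liam → Frank → Heidi: 5 + 1 = 6
Best route has total 6.

6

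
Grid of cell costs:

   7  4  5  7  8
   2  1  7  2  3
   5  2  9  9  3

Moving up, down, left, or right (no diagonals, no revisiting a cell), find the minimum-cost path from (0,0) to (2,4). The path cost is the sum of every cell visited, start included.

25

Best path: [0,0] [1,0] [1,1] [1,2] [1,3] [1,4] [2,4]
Cost: 7 + 2 + 1 + 7 + 2 + 3 + 3 = 25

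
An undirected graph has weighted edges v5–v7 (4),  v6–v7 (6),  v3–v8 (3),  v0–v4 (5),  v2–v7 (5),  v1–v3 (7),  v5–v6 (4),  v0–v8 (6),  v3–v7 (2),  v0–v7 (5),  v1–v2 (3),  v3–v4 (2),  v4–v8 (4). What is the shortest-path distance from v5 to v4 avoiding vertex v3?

14

Candidate routes:
v5 → v7 → v0 → v4: 4 + 5 + 5 = 14
v5 → v6 → v7 → v0 → v8 → v4: 4 + 6 + 5 + 6 + 4 = 25
v5 → v7 → v0 → v8 → v4: 4 + 5 + 6 + 4 = 19
v5 → v6 → v7 → v0 → v4: 4 + 6 + 5 + 5 = 20
Best route has total 14.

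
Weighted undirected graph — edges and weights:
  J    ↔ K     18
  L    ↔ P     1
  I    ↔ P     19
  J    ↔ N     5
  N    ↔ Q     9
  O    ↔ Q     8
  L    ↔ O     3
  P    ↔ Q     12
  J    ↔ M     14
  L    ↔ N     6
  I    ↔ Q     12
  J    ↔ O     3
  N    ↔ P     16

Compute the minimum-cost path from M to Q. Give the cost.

Comparing a few candidate routes:
M-J-O-L-P-Q: 14 + 3 + 3 + 1 + 12 = 33
M-J-N-Q: 14 + 5 + 9 = 28
M-J-O-Q: 14 + 3 + 8 = 25
The minimum is 25.

25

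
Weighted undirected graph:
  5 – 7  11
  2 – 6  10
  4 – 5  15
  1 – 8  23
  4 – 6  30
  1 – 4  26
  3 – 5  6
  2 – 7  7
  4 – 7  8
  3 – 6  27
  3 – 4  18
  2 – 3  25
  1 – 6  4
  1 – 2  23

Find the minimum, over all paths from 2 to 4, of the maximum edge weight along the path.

8

Some routes from 2 to 4:
2→7→5→4: max(7, 11, 15) = 15
2→3→4: max(25, 18) = 25
2→7→4: max(7, 8) = 8
2→7→5→3→4: max(7, 11, 6, 18) = 18
2→3→5→7→4: max(25, 6, 11, 8) = 25
Smallest bottleneck: 8.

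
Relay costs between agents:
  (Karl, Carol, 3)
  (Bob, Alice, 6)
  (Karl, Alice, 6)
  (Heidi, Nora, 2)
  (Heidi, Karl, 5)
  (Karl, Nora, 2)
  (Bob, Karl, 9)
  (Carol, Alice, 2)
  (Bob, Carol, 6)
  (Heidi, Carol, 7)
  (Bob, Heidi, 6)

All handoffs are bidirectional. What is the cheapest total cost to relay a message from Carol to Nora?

5

Comparing a few candidate routes:
Carol → Heidi → Nora: 7 + 2 = 9
Carol → Karl → Nora: 3 + 2 = 5
Carol → Alice → Karl → Nora: 2 + 6 + 2 = 10
The minimum is 5.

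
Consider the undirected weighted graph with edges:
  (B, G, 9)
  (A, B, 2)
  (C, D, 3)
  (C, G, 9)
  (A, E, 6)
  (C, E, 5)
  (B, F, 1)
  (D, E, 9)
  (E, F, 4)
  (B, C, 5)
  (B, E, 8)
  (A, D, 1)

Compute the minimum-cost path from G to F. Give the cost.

Some routes from G to F:
G → C → B → F: 9 + 5 + 1 = 15
G → C → D → A → B → F: 9 + 3 + 1 + 2 + 1 = 16
G → B → F: 9 + 1 = 10
Shortest: 10.

10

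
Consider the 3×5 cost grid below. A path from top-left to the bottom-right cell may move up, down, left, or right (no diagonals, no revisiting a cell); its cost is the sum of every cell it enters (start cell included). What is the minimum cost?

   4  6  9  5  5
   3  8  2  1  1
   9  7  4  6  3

22

One optimal route is r0c0 → r1c0 → r1c1 → r1c2 → r1c3 → r1c4 → r2c4.
Its cost is 4 + 3 + 8 + 2 + 1 + 1 + 3 = 22.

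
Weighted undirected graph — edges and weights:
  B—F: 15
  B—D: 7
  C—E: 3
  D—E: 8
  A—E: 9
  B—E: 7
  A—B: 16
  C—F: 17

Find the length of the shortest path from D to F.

22

Checking several routes:
D - E - B - F: 8 + 7 + 15 = 30
D - E - C - F: 8 + 3 + 17 = 28
D - B - F: 7 + 15 = 22
Shortest: 22.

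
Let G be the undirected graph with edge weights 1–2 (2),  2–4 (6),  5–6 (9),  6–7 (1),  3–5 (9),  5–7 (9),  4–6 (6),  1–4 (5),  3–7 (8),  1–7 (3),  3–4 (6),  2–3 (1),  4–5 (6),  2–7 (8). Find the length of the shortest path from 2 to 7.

Some routes from 2 to 7:
2→7: 8
2→3→7: 1 + 8 = 9
2→1→7: 2 + 3 = 5
2→4→6→7: 6 + 6 + 1 = 13
The minimum is 5.

5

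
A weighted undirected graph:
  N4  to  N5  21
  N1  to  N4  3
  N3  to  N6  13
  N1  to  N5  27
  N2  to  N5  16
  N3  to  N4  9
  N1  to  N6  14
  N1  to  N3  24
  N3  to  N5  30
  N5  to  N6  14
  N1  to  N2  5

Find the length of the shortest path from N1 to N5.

Some routes from N1 to N5:
N1-N4-N3-N6-N5: 3 + 9 + 13 + 14 = 39
N1-N4-N5: 3 + 21 = 24
N1-N5: 27
N1-N2-N5: 5 + 16 = 21
N1-N6-N5: 14 + 14 = 28
The minimum is 21.

21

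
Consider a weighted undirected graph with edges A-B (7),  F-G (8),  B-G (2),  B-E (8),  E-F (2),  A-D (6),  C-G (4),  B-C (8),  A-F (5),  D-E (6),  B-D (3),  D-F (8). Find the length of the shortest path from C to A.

A few of the C→A routes:
C → G → B → A: 4 + 2 + 7 = 13
C → G → B → D → A: 4 + 2 + 3 + 6 = 15
C → G → F → A: 4 + 8 + 5 = 17
C → B → A: 8 + 7 = 15
Shortest: 13.

13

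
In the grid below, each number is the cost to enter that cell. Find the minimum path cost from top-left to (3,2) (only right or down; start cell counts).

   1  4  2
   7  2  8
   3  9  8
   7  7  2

25

Take r0c0 -> r0c1 -> r0c2 -> r1c2 -> r2c2 -> r3c2 for a total of 1 + 4 + 2 + 8 + 8 + 2 = 25.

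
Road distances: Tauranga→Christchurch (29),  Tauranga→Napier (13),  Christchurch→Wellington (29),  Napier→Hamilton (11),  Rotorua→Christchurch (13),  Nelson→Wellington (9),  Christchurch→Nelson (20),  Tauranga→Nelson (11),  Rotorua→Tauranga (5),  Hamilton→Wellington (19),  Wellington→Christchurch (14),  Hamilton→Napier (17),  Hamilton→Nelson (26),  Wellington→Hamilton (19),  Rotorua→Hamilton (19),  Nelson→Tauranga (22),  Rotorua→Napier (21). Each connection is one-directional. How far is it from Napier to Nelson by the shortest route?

37

Paths from Napier to Nelson:
Napier -> Hamilton -> Nelson: 11 + 26 = 37
Napier -> Hamilton -> Wellington -> Christchurch -> Nelson: 11 + 19 + 14 + 20 = 64
Shortest: 37.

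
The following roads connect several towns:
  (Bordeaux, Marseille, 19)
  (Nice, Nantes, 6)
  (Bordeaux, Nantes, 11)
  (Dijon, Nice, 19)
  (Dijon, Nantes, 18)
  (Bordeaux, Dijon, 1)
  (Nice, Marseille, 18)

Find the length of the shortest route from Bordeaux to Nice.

17

A few of the Bordeaux→Nice routes:
Bordeaux - Dijon - Nice: 1 + 19 = 20
Bordeaux - Marseille - Nice: 19 + 18 = 37
Bordeaux - Dijon - Nantes - Nice: 1 + 18 + 6 = 25
Bordeaux - Nantes - Nice: 11 + 6 = 17
The minimum is 17.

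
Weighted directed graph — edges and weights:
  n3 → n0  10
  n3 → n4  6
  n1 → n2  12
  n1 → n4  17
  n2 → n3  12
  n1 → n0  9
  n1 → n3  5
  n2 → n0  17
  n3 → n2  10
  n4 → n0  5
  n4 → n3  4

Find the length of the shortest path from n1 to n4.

Routes from n1 to n4:
n1→n2→n3→n4: 12 + 12 + 6 = 30
n1→n3→n4: 5 + 6 = 11
n1→n4: 17
The minimum is 11.

11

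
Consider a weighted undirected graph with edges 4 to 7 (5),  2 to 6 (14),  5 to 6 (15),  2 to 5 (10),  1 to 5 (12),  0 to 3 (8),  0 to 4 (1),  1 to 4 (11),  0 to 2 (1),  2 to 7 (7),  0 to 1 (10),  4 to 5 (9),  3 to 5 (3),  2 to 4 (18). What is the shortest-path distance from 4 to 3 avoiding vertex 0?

Paths from 4 to 3 avoiding 0:
4-5-3: 9 + 3 = 12
4-1-5-3: 11 + 12 + 3 = 26
4-2-6-5-3: 18 + 14 + 15 + 3 = 50
4-2-5-3: 18 + 10 + 3 = 31
4-7-2-5-3: 5 + 7 + 10 + 3 = 25
4-7-2-6-5-3: 5 + 7 + 14 + 15 + 3 = 44
Shortest: 12.

12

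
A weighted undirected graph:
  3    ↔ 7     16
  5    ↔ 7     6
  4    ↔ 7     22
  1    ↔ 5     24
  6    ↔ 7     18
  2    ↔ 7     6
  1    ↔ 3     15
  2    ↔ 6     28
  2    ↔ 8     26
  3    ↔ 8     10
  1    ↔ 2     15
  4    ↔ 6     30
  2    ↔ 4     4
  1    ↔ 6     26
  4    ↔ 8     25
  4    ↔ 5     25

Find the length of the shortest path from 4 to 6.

28

Checking several routes:
4 - 2 - 7 - 6: 4 + 6 + 18 = 28
4 - 6: 30
4 - 2 - 6: 4 + 28 = 32
The minimum is 28.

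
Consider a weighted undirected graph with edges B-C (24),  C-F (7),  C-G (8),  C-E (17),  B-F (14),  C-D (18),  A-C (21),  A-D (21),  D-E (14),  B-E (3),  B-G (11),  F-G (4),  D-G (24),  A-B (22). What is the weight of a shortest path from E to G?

A few of the E→G routes:
E → C → G: 17 + 8 = 25
E → B → F → G: 3 + 14 + 4 = 21
E → B → G: 3 + 11 = 14
Best route has total 14.

14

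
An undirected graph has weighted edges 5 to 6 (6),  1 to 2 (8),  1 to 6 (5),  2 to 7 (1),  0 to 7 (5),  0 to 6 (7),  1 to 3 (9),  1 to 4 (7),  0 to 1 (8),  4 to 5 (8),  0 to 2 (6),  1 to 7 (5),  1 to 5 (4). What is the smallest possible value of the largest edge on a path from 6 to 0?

Some routes from 6 to 0:
6 → 5 → 1 → 7 → 2 → 0: max(6, 4, 5, 1, 6) = 6
6 → 0: max(7) = 7
6 → 5 → 1 → 7 → 0: max(6, 4, 5, 5) = 6
6 → 1 → 7 → 2 → 0: max(5, 5, 1, 6) = 6
6 → 1 → 0: max(5, 8) = 8
6 → 1 → 7 → 0: max(5, 5, 5) = 5
Best route has worst link 5.

5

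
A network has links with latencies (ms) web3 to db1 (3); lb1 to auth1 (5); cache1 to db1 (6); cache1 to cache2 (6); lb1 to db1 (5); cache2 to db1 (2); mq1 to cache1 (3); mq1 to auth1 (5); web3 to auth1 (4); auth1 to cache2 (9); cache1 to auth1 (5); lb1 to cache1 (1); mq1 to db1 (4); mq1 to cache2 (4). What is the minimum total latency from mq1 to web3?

7

Checking several routes:
mq1-cache1-lb1-db1-web3: 3 + 1 + 5 + 3 = 12
mq1-db1-web3: 4 + 3 = 7
mq1-auth1-web3: 5 + 4 = 9
mq1-cache1-auth1-web3: 3 + 5 + 4 = 12
mq1-cache2-db1-web3: 4 + 2 + 3 = 9
The minimum is 7 ms.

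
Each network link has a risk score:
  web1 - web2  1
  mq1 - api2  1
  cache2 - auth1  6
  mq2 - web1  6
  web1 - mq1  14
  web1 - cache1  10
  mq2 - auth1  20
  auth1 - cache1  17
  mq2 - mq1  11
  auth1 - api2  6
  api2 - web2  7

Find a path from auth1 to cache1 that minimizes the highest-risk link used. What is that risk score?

10

Comparing a few candidate routes:
auth1 → api2 → mq1 → web1 → cache1: max(6, 1, 14, 10) = 14
auth1 → api2 → mq1 → mq2 → web1 → cache1: max(6, 1, 11, 6, 10) = 11
auth1 → api2 → web2 → web1 → cache1: max(6, 7, 1, 10) = 10
The minimum achievable maximum is 10.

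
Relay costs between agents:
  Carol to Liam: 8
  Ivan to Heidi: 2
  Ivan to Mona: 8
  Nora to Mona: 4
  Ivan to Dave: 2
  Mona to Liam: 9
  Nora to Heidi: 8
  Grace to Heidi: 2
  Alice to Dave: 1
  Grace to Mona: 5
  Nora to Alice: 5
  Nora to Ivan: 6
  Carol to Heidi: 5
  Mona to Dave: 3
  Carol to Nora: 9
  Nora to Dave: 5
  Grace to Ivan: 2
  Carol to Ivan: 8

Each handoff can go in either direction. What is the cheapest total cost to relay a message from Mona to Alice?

4

Some routes from Mona to Alice:
Mona→Grace→Ivan→Dave→Alice: 5 + 2 + 2 + 1 = 10
Mona→Nora→Alice: 4 + 5 = 9
Mona→Dave→Alice: 3 + 1 = 4
Shortest: 4.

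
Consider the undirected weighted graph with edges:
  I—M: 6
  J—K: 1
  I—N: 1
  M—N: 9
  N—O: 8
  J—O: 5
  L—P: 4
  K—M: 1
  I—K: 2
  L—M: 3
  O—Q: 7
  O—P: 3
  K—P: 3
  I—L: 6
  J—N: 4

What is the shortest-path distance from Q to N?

15

Comparing a few candidate routes:
Q -> O -> J -> K -> I -> N: 7 + 5 + 1 + 2 + 1 = 16
Q -> O -> J -> N: 7 + 5 + 4 = 16
Q -> O -> N: 7 + 8 = 15
Best route has total 15.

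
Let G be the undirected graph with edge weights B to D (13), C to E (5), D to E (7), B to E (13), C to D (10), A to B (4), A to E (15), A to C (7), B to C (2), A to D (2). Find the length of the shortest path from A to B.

4

Comparing a few candidate routes:
A-D-B: 2 + 13 = 15
A-D-E-C-B: 2 + 7 + 5 + 2 = 16
A-B: 4
A-D-C-B: 2 + 10 + 2 = 14
A-C-B: 7 + 2 = 9
The minimum is 4.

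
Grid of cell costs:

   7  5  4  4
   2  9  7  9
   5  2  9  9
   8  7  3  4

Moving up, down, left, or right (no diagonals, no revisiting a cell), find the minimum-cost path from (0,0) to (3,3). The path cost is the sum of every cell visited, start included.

30

Take r0c0→r1c0→r2c0→r2c1→r3c1→r3c2→r3c3 for a total of 7 + 2 + 5 + 2 + 7 + 3 + 4 = 30.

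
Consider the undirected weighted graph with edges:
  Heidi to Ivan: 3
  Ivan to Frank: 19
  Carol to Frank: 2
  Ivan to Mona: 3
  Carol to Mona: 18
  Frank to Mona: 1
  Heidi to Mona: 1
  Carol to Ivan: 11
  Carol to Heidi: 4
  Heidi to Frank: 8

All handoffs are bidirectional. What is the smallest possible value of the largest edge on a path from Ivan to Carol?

Comparing a few candidate routes:
Ivan → Mona → Heidi → Carol: max(3, 1, 4) = 4
Ivan → Heidi → Carol: max(3, 4) = 4
Ivan → Mona → Frank → Carol: max(3, 1, 2) = 3
Ivan → Heidi → Mona → Frank → Carol: max(3, 1, 1, 2) = 3
Best route has worst link 3.

3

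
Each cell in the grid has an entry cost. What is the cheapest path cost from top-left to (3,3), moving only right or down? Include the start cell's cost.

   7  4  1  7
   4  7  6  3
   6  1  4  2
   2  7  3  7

Best path: r0c0 → r0c1 → r0c2 → r1c2 → r1c3 → r2c3 → r3c3
Cost: 7 + 4 + 1 + 6 + 3 + 2 + 7 = 30

30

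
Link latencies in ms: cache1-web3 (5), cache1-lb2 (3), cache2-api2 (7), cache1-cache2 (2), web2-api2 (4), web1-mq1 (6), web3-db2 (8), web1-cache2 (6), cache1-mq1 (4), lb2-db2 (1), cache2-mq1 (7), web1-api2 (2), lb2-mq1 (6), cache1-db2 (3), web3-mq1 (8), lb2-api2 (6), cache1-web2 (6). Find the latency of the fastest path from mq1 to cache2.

Comparing a few candidate routes:
mq1 → cache1 → cache2: 4 + 2 = 6
mq1 → cache2: 7
mq1 → lb2 → db2 → cache1 → cache2: 6 + 1 + 3 + 2 = 12
mq1 → web1 → cache2: 6 + 6 = 12
mq1 → lb2 → cache1 → cache2: 6 + 3 + 2 = 11
Best route has total 6 ms.

6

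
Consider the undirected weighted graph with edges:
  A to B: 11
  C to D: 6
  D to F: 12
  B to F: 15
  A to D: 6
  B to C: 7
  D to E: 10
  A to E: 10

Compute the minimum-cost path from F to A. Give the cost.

Some routes from F to A:
F - B - A: 15 + 11 = 26
F - D - E - A: 12 + 10 + 10 = 32
F - D - A: 12 + 6 = 18
The minimum is 18.

18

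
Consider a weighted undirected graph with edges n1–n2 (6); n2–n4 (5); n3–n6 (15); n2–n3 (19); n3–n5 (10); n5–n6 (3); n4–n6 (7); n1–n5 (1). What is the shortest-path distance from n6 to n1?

Checking several routes:
n6 - n4 - n2 - n1: 7 + 5 + 6 = 18
n6 - n5 - n1: 3 + 1 = 4
n6 - n5 - n3 - n2 - n1: 3 + 10 + 19 + 6 = 38
n6 - n3 - n5 - n1: 15 + 10 + 1 = 26
Shortest: 4.

4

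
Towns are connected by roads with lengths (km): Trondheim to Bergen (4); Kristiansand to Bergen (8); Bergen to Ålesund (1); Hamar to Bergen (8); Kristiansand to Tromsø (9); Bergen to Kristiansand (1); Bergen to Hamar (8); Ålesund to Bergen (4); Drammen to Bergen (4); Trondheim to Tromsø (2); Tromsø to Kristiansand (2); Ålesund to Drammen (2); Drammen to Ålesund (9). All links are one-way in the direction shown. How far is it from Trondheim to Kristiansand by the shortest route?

Candidate routes:
Trondheim-Tromsø-Kristiansand: 2 + 2 = 4
Trondheim-Bergen-Kristiansand: 4 + 1 = 5
Best route has total 4 km.

4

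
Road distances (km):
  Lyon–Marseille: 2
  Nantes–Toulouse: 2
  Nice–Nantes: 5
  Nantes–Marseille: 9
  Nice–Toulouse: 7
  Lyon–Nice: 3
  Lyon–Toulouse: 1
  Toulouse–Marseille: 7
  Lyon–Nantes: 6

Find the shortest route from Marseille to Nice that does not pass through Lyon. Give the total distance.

Candidate routes:
Marseille → Nantes → Toulouse → Nice: 9 + 2 + 7 = 18
Marseille → Toulouse → Nantes → Nice: 7 + 2 + 5 = 14
Marseille → Toulouse → Nice: 7 + 7 = 14
Marseille → Nantes → Nice: 9 + 5 = 14
The minimum is 14 km.

14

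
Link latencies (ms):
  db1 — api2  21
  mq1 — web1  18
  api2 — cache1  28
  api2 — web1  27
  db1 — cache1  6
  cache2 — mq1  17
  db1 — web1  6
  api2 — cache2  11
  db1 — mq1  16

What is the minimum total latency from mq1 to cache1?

Checking several routes:
mq1-cache2-api2-cache1: 17 + 11 + 28 = 56
mq1-cache2-api2-db1-cache1: 17 + 11 + 21 + 6 = 55
mq1-db1-cache1: 16 + 6 = 22
mq1-web1-db1-cache1: 18 + 6 + 6 = 30
Shortest: 22 ms.

22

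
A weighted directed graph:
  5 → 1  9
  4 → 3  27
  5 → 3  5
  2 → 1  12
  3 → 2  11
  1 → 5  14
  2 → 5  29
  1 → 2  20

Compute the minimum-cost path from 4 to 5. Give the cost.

Candidate routes:
4→3→2→5: 27 + 11 + 29 = 67
4→3→2→1→5: 27 + 11 + 12 + 14 = 64
The minimum is 64.

64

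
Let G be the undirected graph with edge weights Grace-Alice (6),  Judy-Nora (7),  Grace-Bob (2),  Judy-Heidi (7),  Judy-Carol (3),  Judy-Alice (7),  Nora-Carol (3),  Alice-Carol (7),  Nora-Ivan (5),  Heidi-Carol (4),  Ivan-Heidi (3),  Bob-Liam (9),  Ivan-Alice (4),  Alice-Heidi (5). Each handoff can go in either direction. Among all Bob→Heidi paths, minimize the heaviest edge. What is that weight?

6

Some routes from Bob to Heidi:
Bob -> Grace -> Alice -> Ivan -> Nora -> Carol -> Heidi: max(2, 6, 4, 5, 3, 4) = 6
Bob -> Grace -> Alice -> Heidi: max(2, 6, 5) = 6
Bob -> Grace -> Alice -> Ivan -> Heidi: max(2, 6, 4, 3) = 6
Bob -> Grace -> Alice -> Carol -> Heidi: max(2, 6, 7, 4) = 7
The minimum achievable maximum is 6.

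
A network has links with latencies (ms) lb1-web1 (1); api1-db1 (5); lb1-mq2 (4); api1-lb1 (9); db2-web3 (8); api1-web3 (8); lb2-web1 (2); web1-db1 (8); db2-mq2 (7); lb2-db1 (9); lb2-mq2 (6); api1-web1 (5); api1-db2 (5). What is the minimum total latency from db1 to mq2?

Checking several routes:
db1 → lb2 → web1 → lb1 → mq2: 9 + 2 + 1 + 4 = 16
db1 → web1 → lb2 → mq2: 8 + 2 + 6 = 16
db1 → web1 → lb1 → mq2: 8 + 1 + 4 = 13
db1 → api1 → web1 → lb1 → mq2: 5 + 5 + 1 + 4 = 15
db1 → lb2 → mq2: 9 + 6 = 15
Best route has total 13 ms.

13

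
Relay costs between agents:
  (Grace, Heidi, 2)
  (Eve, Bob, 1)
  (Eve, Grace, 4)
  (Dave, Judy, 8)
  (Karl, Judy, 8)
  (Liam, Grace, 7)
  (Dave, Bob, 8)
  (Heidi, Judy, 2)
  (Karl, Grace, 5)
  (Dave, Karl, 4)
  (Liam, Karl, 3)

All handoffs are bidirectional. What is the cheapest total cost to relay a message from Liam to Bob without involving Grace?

Candidate routes:
Liam→Karl→Dave→Bob: 3 + 4 + 8 = 15
Liam→Karl→Judy→Dave→Bob: 3 + 8 + 8 + 8 = 27
Shortest: 15.

15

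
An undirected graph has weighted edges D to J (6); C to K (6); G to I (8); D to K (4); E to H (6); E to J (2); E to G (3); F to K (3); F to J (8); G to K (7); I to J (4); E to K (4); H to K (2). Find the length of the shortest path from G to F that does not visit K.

Routes from G to F avoiding K:
G→I→J→F: 8 + 4 + 8 = 20
G→E→J→F: 3 + 2 + 8 = 13
Shortest: 13.

13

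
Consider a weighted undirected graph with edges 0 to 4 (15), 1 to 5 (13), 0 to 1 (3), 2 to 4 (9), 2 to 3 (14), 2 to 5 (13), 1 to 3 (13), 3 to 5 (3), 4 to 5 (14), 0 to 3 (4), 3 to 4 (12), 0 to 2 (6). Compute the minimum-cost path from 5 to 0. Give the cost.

7

A few of the 5→0 routes:
5→3→0: 3 + 4 = 7
5→1→0: 13 + 3 = 16
5→2→0: 13 + 6 = 19
Shortest: 7.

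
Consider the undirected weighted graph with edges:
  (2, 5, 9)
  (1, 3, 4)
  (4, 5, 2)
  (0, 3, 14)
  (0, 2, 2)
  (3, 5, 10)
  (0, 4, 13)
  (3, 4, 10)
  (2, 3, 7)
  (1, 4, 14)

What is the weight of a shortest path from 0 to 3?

Checking several routes:
0 -> 2 -> 3: 2 + 7 = 9
0 -> 3: 14
0 -> 2 -> 5 -> 3: 2 + 9 + 10 = 21
The minimum is 9.

9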